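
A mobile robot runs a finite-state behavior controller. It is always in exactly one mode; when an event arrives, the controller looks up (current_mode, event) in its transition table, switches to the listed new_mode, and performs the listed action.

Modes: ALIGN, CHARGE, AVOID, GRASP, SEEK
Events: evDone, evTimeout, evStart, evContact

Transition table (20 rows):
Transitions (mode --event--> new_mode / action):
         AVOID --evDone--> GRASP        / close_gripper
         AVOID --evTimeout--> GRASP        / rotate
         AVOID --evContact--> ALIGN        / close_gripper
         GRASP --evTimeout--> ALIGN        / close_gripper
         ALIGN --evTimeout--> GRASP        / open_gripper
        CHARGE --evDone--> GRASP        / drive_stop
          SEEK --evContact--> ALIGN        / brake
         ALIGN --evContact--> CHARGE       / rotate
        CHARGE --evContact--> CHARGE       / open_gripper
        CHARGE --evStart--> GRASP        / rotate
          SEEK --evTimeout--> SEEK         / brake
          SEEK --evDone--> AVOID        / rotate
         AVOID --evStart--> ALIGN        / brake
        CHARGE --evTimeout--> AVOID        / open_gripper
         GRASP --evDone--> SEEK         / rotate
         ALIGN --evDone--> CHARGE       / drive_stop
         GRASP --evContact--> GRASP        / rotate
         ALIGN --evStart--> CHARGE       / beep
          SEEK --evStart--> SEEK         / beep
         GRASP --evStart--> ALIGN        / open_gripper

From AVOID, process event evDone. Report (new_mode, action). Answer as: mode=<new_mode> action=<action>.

mode=GRASP action=close_gripper

current mode = AVOID; filter table to that mode:
  (AVOID, evDone) → (GRASP, close_gripper)  ← event matches
  (AVOID, evTimeout) → (GRASP, rotate)
  (AVOID, evContact) → (ALIGN, close_gripper)
  (AVOID, evStart) → (ALIGN, brake)
event = evDone selects (GRASP, close_gripper)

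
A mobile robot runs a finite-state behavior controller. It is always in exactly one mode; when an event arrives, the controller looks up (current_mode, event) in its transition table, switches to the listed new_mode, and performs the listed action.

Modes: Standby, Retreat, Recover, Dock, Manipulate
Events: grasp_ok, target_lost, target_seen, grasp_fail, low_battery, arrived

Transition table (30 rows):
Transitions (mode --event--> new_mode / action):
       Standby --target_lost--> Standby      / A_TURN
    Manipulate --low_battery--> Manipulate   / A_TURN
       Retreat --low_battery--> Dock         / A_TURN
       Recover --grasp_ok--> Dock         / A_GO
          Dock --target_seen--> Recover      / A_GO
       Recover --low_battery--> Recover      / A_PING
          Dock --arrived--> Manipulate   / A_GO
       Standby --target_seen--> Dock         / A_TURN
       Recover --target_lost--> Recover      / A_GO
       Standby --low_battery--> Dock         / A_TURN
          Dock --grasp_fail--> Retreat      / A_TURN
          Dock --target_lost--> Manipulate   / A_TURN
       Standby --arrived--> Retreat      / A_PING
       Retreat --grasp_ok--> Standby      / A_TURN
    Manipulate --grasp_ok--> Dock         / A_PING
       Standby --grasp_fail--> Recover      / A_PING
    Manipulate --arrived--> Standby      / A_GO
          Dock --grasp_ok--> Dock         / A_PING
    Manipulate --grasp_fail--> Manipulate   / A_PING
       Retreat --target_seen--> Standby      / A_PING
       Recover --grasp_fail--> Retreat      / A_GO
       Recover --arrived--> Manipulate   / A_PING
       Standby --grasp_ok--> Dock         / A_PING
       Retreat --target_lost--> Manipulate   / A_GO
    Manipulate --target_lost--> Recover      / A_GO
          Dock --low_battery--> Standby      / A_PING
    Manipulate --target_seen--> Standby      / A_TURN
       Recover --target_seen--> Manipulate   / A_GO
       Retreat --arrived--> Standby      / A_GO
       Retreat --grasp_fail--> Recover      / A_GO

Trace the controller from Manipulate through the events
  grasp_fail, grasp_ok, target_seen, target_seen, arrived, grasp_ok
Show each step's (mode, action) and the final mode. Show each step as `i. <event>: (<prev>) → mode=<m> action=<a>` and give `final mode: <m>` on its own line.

final mode: Dock

1. grasp_fail: (Manipulate) → mode=Manipulate action=A_PING
2. grasp_ok: (Manipulate) → mode=Dock action=A_PING
3. target_seen: (Dock) → mode=Recover action=A_GO
4. target_seen: (Recover) → mode=Manipulate action=A_GO
5. arrived: (Manipulate) → mode=Standby action=A_GO
6. grasp_ok: (Standby) → mode=Dock action=A_PING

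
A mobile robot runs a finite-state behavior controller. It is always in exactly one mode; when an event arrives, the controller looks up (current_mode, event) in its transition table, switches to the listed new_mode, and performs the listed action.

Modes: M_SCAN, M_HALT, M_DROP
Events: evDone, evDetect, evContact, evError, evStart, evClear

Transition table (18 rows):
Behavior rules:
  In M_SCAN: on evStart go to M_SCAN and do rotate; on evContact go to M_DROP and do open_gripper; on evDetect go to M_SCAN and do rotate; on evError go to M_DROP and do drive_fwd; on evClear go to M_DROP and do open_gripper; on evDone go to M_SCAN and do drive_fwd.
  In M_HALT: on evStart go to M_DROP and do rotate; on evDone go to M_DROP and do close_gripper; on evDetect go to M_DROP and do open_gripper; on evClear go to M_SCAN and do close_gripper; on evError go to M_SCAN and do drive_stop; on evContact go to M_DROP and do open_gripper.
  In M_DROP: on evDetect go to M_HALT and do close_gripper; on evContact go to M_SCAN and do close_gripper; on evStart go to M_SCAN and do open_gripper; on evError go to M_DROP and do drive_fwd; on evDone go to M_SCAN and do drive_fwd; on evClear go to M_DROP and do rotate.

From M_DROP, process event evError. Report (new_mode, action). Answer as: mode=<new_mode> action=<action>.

mode=M_DROP action=drive_fwd

current mode = M_DROP; filter table to that mode:
  (M_DROP, evDetect) → (M_HALT, close_gripper)
  (M_DROP, evContact) → (M_SCAN, close_gripper)
  (M_DROP, evStart) → (M_SCAN, open_gripper)
  (M_DROP, evError) → (M_DROP, drive_fwd)  ← event matches
  (M_DROP, evDone) → (M_SCAN, drive_fwd)
  (M_DROP, evClear) → (M_DROP, rotate)
event = evError selects (M_DROP, drive_fwd)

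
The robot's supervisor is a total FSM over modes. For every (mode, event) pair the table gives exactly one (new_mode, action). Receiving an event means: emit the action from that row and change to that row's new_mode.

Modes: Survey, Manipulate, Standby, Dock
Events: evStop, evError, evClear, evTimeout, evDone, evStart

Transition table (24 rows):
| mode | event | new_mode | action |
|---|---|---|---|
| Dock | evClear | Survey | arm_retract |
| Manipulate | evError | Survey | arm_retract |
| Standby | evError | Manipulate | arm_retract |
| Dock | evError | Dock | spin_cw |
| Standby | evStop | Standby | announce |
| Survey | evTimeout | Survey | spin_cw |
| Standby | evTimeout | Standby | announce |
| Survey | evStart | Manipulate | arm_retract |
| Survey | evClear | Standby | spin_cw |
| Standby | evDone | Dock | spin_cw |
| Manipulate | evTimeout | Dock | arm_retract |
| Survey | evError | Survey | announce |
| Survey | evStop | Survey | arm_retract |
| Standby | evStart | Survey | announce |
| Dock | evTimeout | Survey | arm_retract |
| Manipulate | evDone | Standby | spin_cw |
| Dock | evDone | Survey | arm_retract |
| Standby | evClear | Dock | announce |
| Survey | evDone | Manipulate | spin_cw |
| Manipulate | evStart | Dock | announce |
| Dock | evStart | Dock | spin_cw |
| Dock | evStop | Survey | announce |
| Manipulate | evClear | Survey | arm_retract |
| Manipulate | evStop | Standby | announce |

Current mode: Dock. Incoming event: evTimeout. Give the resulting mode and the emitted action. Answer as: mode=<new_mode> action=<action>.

current mode = Dock; filter table to that mode:
  (Dock, evClear) → (Survey, arm_retract)
  (Dock, evError) → (Dock, spin_cw)
  (Dock, evTimeout) → (Survey, arm_retract)  ← event matches
  (Dock, evDone) → (Survey, arm_retract)
  (Dock, evStart) → (Dock, spin_cw)
  (Dock, evStop) → (Survey, announce)
event = evTimeout selects (Survey, arm_retract)

mode=Survey action=arm_retract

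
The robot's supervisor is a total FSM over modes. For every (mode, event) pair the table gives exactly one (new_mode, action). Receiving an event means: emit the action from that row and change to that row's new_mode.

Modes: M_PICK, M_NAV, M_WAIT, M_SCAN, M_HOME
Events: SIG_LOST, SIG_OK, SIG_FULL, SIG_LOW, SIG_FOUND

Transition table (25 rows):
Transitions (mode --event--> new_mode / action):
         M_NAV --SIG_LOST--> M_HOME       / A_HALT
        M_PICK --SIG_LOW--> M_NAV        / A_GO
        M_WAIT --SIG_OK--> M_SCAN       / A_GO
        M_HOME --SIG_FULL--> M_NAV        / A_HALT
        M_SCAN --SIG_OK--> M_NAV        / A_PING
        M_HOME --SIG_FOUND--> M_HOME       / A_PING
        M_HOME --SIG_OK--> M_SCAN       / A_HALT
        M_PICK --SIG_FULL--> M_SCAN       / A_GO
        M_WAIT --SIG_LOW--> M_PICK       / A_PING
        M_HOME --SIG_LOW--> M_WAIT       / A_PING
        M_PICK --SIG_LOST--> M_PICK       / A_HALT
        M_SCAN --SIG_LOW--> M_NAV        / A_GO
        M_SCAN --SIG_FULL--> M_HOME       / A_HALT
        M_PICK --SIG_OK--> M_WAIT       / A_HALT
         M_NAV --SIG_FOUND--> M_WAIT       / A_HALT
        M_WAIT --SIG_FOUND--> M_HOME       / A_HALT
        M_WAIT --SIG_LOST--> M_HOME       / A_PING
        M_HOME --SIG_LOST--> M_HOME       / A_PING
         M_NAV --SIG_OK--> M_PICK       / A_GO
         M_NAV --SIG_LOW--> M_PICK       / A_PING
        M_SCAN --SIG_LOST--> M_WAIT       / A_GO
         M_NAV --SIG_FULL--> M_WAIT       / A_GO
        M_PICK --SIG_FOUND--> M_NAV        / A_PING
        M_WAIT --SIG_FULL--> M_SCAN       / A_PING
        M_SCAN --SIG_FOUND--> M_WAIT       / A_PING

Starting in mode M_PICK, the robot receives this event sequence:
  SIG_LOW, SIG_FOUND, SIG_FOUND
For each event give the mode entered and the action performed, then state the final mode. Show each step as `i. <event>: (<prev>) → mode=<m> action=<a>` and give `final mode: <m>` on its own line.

1. SIG_LOW: (M_PICK) → mode=M_NAV action=A_GO
2. SIG_FOUND: (M_NAV) → mode=M_WAIT action=A_HALT
3. SIG_FOUND: (M_WAIT) → mode=M_HOME action=A_HALT

final mode: M_HOME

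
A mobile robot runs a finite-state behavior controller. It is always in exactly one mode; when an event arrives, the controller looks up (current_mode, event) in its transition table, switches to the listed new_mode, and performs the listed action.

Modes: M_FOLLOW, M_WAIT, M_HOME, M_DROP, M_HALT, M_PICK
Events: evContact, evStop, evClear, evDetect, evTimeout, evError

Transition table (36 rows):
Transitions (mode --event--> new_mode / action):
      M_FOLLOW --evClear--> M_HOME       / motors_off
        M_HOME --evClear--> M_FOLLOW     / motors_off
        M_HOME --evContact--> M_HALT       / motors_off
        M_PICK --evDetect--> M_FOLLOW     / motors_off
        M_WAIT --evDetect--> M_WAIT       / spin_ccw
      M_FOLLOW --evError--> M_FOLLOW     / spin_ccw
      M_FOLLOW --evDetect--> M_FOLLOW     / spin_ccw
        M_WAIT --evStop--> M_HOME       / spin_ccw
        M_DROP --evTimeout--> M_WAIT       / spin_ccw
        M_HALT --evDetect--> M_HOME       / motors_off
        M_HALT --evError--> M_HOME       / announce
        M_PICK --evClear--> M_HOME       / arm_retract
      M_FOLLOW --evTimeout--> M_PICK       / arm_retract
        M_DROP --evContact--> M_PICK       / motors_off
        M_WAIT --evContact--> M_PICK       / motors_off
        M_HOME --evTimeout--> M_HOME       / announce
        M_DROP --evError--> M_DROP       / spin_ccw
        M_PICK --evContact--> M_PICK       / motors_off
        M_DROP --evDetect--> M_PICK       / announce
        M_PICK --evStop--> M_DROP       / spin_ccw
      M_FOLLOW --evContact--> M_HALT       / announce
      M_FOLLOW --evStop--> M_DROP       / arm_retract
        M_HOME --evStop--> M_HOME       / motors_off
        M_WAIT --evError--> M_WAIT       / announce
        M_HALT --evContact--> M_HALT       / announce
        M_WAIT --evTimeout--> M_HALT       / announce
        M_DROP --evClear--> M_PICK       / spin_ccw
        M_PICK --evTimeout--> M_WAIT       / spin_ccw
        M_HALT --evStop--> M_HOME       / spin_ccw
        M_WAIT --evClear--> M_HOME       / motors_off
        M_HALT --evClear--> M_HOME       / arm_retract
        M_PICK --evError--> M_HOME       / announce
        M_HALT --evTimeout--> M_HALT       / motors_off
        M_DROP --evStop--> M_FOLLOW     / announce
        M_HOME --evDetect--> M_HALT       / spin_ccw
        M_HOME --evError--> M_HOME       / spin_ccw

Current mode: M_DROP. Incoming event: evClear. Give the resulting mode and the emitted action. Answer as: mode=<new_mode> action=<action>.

mode=M_PICK action=spin_ccw

current mode = M_DROP; filter table to that mode:
  (M_DROP, evTimeout) → (M_WAIT, spin_ccw)
  (M_DROP, evContact) → (M_PICK, motors_off)
  (M_DROP, evError) → (M_DROP, spin_ccw)
  (M_DROP, evDetect) → (M_PICK, announce)
  (M_DROP, evClear) → (M_PICK, spin_ccw)  ← event matches
  (M_DROP, evStop) → (M_FOLLOW, announce)
event = evClear selects (M_PICK, spin_ccw)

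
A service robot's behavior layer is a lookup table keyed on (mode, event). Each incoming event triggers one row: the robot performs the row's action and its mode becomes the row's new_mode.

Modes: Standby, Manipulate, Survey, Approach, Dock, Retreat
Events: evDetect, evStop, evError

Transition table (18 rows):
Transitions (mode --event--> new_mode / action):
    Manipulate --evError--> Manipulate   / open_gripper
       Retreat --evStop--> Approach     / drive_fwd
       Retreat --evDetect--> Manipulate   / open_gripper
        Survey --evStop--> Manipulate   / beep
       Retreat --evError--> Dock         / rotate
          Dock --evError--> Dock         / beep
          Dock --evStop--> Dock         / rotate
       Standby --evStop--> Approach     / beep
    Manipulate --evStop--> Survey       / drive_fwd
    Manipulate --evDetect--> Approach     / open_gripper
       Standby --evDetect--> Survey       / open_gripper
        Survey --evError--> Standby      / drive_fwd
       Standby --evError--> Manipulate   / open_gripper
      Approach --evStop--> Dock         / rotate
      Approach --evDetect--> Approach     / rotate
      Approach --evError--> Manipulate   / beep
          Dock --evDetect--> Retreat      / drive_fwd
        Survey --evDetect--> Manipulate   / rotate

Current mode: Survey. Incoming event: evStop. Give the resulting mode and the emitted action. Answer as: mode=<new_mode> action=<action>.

current mode = Survey; filter table to that mode:
  (Survey, evStop) → (Manipulate, beep)  ← event matches
  (Survey, evError) → (Standby, drive_fwd)
  (Survey, evDetect) → (Manipulate, rotate)
event = evStop selects (Manipulate, beep)

mode=Manipulate action=beep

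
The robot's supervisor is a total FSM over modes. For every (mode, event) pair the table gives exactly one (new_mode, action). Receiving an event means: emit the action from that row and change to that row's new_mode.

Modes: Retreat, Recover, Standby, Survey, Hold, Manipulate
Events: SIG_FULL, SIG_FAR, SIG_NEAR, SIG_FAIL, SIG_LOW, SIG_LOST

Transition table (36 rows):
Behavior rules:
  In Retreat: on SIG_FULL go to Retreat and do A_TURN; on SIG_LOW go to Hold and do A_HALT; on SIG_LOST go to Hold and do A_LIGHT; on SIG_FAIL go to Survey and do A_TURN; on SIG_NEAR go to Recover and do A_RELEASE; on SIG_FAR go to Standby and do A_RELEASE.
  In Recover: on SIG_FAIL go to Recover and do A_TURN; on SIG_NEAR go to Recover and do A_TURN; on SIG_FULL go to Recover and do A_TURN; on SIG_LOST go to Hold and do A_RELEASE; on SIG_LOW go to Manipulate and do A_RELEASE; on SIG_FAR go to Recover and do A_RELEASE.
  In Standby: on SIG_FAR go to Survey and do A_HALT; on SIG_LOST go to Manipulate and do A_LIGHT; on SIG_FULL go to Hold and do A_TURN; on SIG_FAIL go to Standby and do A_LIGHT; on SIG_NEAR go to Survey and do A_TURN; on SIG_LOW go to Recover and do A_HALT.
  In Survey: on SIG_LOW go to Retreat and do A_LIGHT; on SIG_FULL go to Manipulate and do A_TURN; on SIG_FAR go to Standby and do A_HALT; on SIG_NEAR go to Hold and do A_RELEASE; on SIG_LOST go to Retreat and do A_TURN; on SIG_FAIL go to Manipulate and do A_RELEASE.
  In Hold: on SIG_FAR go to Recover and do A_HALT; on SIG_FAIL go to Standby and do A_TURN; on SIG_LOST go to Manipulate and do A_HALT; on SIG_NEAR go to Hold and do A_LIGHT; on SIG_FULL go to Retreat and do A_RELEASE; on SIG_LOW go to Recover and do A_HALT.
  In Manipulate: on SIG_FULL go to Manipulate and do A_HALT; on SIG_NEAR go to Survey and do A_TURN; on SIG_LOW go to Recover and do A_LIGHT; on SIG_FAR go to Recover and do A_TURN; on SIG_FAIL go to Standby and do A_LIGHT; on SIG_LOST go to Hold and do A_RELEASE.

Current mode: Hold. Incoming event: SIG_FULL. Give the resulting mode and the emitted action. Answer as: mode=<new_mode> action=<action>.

current mode = Hold; filter table to that mode:
  (Hold, SIG_FAR) → (Recover, A_HALT)
  (Hold, SIG_FAIL) → (Standby, A_TURN)
  (Hold, SIG_LOST) → (Manipulate, A_HALT)
  (Hold, SIG_NEAR) → (Hold, A_LIGHT)
  (Hold, SIG_FULL) → (Retreat, A_RELEASE)  ← event matches
  (Hold, SIG_LOW) → (Recover, A_HALT)
event = SIG_FULL selects (Retreat, A_RELEASE)

mode=Retreat action=A_RELEASE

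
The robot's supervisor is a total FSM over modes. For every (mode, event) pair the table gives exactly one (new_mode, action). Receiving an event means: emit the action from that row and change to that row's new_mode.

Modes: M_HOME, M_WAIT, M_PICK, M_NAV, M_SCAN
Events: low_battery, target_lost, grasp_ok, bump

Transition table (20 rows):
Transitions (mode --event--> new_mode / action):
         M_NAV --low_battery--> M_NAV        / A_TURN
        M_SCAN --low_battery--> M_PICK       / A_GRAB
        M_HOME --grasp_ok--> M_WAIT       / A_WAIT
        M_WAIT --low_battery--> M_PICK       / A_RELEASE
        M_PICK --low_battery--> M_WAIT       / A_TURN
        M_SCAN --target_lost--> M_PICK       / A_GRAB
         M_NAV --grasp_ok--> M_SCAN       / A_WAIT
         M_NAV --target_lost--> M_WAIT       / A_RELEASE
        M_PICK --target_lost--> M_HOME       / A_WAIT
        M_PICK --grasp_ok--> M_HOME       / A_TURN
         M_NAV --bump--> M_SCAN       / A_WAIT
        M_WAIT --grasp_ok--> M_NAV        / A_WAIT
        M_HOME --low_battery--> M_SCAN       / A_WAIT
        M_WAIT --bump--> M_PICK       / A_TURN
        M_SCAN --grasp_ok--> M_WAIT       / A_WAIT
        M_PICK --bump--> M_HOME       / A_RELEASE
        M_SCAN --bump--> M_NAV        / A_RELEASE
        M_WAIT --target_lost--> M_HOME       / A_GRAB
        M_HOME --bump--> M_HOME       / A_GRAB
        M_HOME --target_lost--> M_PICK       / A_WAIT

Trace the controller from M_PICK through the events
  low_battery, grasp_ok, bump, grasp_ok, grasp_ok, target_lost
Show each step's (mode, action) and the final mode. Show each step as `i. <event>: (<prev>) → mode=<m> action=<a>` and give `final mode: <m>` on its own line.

final mode: M_WAIT

1. low_battery: (M_PICK) → mode=M_WAIT action=A_TURN
2. grasp_ok: (M_WAIT) → mode=M_NAV action=A_WAIT
3. bump: (M_NAV) → mode=M_SCAN action=A_WAIT
4. grasp_ok: (M_SCAN) → mode=M_WAIT action=A_WAIT
5. grasp_ok: (M_WAIT) → mode=M_NAV action=A_WAIT
6. target_lost: (M_NAV) → mode=M_WAIT action=A_RELEASE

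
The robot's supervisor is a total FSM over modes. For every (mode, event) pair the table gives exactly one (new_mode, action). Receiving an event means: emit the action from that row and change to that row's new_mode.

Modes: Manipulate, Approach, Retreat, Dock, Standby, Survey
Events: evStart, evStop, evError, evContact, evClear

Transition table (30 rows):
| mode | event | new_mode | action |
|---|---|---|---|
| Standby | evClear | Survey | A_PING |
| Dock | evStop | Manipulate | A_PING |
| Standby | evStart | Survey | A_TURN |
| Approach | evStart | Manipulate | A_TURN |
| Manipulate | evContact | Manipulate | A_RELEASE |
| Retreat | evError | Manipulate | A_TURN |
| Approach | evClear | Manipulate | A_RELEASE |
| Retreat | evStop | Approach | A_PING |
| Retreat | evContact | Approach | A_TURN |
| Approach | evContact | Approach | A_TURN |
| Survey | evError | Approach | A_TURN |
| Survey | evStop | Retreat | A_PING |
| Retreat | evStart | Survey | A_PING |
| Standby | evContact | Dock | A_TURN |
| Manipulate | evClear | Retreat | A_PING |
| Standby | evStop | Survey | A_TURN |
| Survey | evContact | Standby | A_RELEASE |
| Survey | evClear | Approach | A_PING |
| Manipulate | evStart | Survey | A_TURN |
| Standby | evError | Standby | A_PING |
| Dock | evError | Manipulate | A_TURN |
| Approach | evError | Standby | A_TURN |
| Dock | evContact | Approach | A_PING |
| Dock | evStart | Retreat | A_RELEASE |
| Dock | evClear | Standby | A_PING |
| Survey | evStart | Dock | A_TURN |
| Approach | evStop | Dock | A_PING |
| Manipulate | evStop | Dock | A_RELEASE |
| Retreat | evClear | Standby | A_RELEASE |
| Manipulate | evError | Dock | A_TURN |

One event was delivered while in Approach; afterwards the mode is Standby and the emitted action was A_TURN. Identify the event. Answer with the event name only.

evError

try evStart: (Approach, evStart) → (Manipulate, A_TURN)
try evStop: (Approach, evStop) → (Dock, A_PING)
try evError: (Approach, evError) → (Standby, A_TURN)  ← matches
try evContact: (Approach, evContact) → (Approach, A_TURN)
try evClear: (Approach, evClear) → (Manipulate, A_RELEASE)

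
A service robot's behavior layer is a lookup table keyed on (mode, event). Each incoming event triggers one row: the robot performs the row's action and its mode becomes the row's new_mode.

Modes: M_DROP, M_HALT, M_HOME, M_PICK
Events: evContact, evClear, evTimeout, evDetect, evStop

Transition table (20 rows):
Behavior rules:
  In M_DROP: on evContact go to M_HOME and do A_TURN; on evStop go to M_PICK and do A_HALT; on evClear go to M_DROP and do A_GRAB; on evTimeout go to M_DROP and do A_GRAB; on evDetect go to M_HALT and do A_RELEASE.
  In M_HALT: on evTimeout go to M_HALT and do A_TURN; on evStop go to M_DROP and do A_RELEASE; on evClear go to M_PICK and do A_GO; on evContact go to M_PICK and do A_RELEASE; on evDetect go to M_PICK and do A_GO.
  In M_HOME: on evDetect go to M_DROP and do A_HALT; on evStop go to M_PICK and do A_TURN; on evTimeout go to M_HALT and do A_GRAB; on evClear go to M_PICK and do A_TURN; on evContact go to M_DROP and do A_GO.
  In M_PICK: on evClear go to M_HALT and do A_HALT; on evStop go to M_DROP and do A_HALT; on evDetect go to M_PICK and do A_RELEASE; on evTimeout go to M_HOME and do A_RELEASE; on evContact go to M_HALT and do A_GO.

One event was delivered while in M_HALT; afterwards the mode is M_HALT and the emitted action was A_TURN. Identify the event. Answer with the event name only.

try evContact: (M_HALT, evContact) → (M_PICK, A_RELEASE)
try evClear: (M_HALT, evClear) → (M_PICK, A_GO)
try evTimeout: (M_HALT, evTimeout) → (M_HALT, A_TURN)  ← matches
try evDetect: (M_HALT, evDetect) → (M_PICK, A_GO)
try evStop: (M_HALT, evStop) → (M_DROP, A_RELEASE)

evTimeout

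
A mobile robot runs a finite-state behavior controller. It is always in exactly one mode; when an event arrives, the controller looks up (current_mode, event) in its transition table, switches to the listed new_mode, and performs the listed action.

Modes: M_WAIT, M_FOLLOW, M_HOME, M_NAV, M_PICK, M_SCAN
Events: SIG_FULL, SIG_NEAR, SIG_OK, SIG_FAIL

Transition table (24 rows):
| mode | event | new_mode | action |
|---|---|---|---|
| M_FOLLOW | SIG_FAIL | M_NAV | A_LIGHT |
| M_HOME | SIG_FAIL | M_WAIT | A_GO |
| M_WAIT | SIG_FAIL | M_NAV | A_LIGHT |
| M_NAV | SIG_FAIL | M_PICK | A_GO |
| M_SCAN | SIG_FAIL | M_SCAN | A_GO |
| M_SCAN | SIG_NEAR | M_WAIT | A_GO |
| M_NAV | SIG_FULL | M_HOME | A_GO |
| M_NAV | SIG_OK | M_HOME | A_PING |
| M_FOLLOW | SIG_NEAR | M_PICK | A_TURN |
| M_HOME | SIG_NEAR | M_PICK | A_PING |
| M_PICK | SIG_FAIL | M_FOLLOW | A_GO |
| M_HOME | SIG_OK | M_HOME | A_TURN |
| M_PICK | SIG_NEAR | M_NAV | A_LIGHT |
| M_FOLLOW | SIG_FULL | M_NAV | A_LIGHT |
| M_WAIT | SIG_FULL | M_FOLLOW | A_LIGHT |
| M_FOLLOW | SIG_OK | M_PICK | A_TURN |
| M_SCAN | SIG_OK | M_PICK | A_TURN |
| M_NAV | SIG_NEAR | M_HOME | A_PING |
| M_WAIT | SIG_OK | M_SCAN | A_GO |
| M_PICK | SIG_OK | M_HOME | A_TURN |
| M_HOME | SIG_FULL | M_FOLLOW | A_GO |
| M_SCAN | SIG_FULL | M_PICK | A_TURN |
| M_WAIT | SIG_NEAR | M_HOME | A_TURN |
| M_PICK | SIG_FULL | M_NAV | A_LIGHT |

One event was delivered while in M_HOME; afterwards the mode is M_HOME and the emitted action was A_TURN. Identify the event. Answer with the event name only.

try SIG_FULL: (M_HOME, SIG_FULL) → (M_FOLLOW, A_GO)
try SIG_NEAR: (M_HOME, SIG_NEAR) → (M_PICK, A_PING)
try SIG_OK: (M_HOME, SIG_OK) → (M_HOME, A_TURN)  ← matches
try SIG_FAIL: (M_HOME, SIG_FAIL) → (M_WAIT, A_GO)

SIG_OK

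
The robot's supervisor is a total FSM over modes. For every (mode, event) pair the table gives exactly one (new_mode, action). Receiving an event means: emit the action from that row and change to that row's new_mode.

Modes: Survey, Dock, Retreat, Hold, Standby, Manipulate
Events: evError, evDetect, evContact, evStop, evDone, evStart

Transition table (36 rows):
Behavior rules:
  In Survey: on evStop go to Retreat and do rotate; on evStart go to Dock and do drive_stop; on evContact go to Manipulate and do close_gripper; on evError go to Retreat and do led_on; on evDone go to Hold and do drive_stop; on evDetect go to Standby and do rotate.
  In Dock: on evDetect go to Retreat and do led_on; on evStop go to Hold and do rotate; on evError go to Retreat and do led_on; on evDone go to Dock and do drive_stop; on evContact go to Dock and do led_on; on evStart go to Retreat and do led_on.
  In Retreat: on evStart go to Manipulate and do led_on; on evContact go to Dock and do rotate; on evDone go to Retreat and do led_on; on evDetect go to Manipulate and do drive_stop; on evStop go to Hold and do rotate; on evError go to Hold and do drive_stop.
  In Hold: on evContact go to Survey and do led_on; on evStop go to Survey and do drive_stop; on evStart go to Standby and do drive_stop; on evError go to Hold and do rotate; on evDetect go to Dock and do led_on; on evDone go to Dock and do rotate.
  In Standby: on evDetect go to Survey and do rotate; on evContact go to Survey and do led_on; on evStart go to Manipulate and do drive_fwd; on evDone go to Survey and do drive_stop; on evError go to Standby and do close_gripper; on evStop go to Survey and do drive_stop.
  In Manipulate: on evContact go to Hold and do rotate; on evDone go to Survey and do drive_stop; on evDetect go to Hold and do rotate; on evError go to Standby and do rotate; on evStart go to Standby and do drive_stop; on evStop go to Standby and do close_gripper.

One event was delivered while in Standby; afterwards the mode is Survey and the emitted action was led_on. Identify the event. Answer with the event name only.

evContact

try evError: (Standby, evError) → (Standby, close_gripper)
try evDetect: (Standby, evDetect) → (Survey, rotate)
try evContact: (Standby, evContact) → (Survey, led_on)  ← matches
try evStop: (Standby, evStop) → (Survey, drive_stop)
try evDone: (Standby, evDone) → (Survey, drive_stop)
try evStart: (Standby, evStart) → (Manipulate, drive_fwd)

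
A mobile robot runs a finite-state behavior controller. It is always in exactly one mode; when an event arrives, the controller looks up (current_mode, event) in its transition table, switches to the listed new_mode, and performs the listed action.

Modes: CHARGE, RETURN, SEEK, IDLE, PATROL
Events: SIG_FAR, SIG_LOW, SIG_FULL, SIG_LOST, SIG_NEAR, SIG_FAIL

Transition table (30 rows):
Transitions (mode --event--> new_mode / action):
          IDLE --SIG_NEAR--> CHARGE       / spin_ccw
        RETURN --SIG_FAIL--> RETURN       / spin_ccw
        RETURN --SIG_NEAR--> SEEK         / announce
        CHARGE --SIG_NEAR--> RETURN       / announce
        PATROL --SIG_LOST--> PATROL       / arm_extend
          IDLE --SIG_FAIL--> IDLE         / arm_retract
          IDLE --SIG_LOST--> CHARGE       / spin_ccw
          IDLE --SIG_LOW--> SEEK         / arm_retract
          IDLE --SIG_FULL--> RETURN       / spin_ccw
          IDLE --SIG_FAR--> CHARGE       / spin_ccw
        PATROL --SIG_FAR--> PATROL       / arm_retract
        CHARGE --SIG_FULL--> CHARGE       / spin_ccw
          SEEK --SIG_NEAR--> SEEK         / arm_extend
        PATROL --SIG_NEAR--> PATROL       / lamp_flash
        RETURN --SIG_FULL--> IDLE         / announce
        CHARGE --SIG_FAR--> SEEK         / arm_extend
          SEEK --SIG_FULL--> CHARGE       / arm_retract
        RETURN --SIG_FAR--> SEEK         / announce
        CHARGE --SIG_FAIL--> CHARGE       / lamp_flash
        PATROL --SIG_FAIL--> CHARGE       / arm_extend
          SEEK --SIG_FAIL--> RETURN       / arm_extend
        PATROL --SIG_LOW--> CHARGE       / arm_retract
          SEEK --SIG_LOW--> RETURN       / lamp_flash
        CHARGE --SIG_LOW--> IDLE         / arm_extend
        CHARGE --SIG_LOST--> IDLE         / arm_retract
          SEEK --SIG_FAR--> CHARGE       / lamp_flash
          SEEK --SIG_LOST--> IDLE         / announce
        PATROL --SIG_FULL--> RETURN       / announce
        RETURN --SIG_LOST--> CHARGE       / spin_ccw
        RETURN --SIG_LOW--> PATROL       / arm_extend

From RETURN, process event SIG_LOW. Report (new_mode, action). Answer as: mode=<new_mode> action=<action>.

mode=PATROL action=arm_extend

current mode = RETURN; filter table to that mode:
  (RETURN, SIG_FAIL) → (RETURN, spin_ccw)
  (RETURN, SIG_NEAR) → (SEEK, announce)
  (RETURN, SIG_FULL) → (IDLE, announce)
  (RETURN, SIG_FAR) → (SEEK, announce)
  (RETURN, SIG_LOST) → (CHARGE, spin_ccw)
  (RETURN, SIG_LOW) → (PATROL, arm_extend)  ← event matches
event = SIG_LOW selects (PATROL, arm_extend)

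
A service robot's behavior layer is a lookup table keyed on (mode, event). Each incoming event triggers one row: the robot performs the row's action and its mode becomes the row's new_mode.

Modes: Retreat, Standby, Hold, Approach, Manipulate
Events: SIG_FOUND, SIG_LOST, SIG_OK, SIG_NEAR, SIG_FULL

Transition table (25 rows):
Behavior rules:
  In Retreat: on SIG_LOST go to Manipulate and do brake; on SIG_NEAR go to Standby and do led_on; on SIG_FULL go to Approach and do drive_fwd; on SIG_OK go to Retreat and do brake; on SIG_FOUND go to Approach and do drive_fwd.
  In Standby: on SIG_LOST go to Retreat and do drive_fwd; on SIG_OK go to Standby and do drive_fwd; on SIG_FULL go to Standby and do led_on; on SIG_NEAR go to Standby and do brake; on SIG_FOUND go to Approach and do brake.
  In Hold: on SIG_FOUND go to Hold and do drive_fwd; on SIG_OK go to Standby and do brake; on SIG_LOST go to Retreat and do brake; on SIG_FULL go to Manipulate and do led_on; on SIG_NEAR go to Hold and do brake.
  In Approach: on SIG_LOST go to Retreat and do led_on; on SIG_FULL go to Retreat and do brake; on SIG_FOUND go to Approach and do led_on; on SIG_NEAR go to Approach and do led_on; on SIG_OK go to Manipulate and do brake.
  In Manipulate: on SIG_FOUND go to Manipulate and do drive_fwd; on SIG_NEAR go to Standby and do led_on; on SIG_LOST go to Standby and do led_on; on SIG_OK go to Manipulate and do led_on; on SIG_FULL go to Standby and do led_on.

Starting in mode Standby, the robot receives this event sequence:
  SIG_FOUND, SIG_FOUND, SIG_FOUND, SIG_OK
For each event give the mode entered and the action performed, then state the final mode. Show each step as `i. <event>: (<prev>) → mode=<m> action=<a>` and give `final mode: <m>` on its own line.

1. SIG_FOUND: (Standby) → mode=Approach action=brake
2. SIG_FOUND: (Approach) → mode=Approach action=led_on
3. SIG_FOUND: (Approach) → mode=Approach action=led_on
4. SIG_OK: (Approach) → mode=Manipulate action=brake

final mode: Manipulate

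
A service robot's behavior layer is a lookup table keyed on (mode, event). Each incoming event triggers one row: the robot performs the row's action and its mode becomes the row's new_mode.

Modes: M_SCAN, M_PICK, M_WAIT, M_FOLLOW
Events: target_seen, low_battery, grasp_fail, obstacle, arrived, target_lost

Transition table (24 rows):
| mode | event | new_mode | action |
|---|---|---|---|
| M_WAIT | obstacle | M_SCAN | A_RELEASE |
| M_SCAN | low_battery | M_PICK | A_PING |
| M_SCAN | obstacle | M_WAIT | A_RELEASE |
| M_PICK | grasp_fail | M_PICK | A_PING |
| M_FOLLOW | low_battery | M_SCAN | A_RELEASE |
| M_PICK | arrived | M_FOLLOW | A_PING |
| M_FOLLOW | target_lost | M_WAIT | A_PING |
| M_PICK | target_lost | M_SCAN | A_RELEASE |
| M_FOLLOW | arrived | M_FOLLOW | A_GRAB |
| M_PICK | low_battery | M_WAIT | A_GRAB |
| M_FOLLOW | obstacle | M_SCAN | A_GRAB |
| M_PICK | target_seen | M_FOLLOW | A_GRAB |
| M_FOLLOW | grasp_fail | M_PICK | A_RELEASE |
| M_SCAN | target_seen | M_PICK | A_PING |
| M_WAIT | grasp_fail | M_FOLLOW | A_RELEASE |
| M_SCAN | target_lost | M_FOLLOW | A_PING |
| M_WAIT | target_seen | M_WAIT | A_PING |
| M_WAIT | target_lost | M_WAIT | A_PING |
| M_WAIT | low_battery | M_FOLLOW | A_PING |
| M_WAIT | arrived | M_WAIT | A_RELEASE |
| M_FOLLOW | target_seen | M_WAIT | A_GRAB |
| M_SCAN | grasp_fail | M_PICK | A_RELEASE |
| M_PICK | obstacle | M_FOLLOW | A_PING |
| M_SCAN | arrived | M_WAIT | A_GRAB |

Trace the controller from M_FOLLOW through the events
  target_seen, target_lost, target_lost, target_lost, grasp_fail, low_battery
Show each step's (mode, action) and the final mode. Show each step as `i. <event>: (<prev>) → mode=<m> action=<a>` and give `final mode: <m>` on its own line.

1. target_seen: (M_FOLLOW) → mode=M_WAIT action=A_GRAB
2. target_lost: (M_WAIT) → mode=M_WAIT action=A_PING
3. target_lost: (M_WAIT) → mode=M_WAIT action=A_PING
4. target_lost: (M_WAIT) → mode=M_WAIT action=A_PING
5. grasp_fail: (M_WAIT) → mode=M_FOLLOW action=A_RELEASE
6. low_battery: (M_FOLLOW) → mode=M_SCAN action=A_RELEASE

final mode: M_SCAN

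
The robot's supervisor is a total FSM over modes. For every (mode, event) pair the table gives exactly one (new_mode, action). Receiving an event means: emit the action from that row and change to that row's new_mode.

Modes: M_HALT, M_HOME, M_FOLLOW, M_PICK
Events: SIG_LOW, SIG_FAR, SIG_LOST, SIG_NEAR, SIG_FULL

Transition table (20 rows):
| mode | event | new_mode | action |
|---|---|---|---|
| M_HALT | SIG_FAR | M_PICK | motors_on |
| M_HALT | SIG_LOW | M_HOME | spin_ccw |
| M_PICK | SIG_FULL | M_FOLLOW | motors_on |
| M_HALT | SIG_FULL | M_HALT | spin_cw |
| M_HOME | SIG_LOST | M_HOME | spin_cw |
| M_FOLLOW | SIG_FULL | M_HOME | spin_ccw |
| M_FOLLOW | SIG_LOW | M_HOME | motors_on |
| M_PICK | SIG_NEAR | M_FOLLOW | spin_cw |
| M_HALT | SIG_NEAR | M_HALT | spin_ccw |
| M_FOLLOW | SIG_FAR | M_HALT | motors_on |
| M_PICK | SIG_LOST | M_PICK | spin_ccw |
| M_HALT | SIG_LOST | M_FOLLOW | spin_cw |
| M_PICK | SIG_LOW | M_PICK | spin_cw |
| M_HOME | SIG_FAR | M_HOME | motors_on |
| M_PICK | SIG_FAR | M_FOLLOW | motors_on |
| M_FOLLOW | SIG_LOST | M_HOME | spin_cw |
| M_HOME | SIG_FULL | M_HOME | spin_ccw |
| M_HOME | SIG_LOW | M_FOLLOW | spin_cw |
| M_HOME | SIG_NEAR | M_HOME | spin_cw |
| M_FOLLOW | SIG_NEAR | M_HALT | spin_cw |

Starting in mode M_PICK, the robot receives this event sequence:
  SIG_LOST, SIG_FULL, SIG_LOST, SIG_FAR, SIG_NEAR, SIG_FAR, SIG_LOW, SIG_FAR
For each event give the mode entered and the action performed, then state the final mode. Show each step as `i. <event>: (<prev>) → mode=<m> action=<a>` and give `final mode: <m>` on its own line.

1. SIG_LOST: (M_PICK) → mode=M_PICK action=spin_ccw
2. SIG_FULL: (M_PICK) → mode=M_FOLLOW action=motors_on
3. SIG_LOST: (M_FOLLOW) → mode=M_HOME action=spin_cw
4. SIG_FAR: (M_HOME) → mode=M_HOME action=motors_on
5. SIG_NEAR: (M_HOME) → mode=M_HOME action=spin_cw
6. SIG_FAR: (M_HOME) → mode=M_HOME action=motors_on
7. SIG_LOW: (M_HOME) → mode=M_FOLLOW action=spin_cw
8. SIG_FAR: (M_FOLLOW) → mode=M_HALT action=motors_on

final mode: M_HALT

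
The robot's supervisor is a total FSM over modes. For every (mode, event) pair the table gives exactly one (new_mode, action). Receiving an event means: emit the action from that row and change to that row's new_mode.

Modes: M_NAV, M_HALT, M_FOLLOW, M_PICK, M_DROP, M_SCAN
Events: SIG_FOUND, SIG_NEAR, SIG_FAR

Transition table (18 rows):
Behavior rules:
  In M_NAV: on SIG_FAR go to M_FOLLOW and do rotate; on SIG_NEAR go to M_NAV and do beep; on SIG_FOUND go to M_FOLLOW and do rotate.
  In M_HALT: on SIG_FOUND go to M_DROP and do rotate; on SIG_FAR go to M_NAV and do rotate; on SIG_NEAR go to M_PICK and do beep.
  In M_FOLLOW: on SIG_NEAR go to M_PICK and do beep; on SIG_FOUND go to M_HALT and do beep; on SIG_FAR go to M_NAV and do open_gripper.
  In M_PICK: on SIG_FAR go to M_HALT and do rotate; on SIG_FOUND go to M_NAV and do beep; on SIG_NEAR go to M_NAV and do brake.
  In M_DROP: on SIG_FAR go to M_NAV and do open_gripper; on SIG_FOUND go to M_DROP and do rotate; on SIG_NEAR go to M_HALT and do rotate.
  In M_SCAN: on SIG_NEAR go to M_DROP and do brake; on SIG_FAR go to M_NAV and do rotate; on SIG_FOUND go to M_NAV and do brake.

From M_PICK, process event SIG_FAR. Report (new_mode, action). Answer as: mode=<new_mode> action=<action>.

current mode = M_PICK; filter table to that mode:
  (M_PICK, SIG_FAR) → (M_HALT, rotate)  ← event matches
  (M_PICK, SIG_FOUND) → (M_NAV, beep)
  (M_PICK, SIG_NEAR) → (M_NAV, brake)
event = SIG_FAR selects (M_HALT, rotate)

mode=M_HALT action=rotate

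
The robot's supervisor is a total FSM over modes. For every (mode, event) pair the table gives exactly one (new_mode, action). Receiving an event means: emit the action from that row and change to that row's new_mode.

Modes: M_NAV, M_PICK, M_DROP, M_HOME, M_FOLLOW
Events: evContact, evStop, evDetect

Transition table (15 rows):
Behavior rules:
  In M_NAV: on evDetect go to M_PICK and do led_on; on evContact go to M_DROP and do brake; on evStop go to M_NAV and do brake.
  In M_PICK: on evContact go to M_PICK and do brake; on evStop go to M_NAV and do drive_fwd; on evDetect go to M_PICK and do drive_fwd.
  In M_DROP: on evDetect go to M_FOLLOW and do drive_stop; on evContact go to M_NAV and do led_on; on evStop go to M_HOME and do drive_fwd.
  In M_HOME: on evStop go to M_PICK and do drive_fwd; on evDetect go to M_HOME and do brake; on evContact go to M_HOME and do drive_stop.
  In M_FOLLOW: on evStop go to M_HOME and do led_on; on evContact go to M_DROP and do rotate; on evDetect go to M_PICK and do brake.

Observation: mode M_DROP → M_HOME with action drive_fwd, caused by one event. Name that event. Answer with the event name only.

try evContact: (M_DROP, evContact) → (M_NAV, led_on)
try evStop: (M_DROP, evStop) → (M_HOME, drive_fwd)  ← matches
try evDetect: (M_DROP, evDetect) → (M_FOLLOW, drive_stop)

evStop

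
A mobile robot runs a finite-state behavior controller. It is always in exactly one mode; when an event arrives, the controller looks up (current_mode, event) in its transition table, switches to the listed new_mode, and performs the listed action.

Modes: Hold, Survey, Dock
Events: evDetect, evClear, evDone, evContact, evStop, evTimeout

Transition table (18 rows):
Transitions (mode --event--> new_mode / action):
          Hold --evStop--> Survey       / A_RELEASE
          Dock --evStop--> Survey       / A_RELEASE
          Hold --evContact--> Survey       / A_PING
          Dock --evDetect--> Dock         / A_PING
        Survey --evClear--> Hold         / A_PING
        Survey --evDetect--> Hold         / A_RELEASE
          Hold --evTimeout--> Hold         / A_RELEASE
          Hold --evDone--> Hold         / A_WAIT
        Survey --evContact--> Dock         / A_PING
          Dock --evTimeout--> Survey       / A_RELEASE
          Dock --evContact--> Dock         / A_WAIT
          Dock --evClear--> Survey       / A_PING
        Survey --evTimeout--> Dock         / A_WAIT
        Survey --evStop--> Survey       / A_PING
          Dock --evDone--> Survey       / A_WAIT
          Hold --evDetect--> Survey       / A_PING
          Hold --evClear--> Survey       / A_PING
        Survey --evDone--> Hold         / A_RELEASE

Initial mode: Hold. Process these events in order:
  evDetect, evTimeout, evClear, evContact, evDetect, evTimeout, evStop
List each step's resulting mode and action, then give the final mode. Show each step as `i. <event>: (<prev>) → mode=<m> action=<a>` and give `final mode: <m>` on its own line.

1. evDetect: (Hold) → mode=Survey action=A_PING
2. evTimeout: (Survey) → mode=Dock action=A_WAIT
3. evClear: (Dock) → mode=Survey action=A_PING
4. evContact: (Survey) → mode=Dock action=A_PING
5. evDetect: (Dock) → mode=Dock action=A_PING
6. evTimeout: (Dock) → mode=Survey action=A_RELEASE
7. evStop: (Survey) → mode=Survey action=A_PING

final mode: Survey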